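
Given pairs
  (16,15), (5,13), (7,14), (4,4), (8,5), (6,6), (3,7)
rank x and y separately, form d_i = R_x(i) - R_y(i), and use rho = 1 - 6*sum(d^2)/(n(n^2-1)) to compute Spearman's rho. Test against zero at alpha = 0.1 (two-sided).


Step 1: Rank x and y separately (midranks; no ties here).
rank(x): 16->7, 5->3, 7->5, 4->2, 8->6, 6->4, 3->1
rank(y): 15->7, 13->5, 14->6, 4->1, 5->2, 6->3, 7->4
Step 2: d_i = R_x(i) - R_y(i); compute d_i^2.
  (7-7)^2=0, (3-5)^2=4, (5-6)^2=1, (2-1)^2=1, (6-2)^2=16, (4-3)^2=1, (1-4)^2=9
sum(d^2) = 32.
Step 3: rho = 1 - 6*32 / (7*(7^2 - 1)) = 1 - 192/336 = 0.428571.
Step 4: Under H0, t = rho * sqrt((n-2)/(1-rho^2)) = 1.0607 ~ t(5).
Step 5: Two-sided p-value from the t-distribution with 5 df = 0.337368.
Step 6: alpha = 0.1. fail to reject H0.

rho = 0.4286, p = 0.337368, fail to reject H0 at alpha = 0.1.


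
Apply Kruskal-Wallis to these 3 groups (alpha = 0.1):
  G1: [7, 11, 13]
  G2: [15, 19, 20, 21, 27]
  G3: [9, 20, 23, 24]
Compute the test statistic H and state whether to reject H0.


Step 1: Combine all N = 12 observations and assign midranks.
sorted (value, group, rank): (7,G1,1), (9,G3,2), (11,G1,3), (13,G1,4), (15,G2,5), (19,G2,6), (20,G2,7.5), (20,G3,7.5), (21,G2,9), (23,G3,10), (24,G3,11), (27,G2,12)
Step 2: Sum ranks within each group.
R_1 = 8 (n_1 = 3)
R_2 = 39.5 (n_2 = 5)
R_3 = 30.5 (n_3 = 4)
Step 3: H = 12/(N(N+1)) * sum(R_i^2/n_i) - 3(N+1)
     = 12/(12*13) * (8^2/3 + 39.5^2/5 + 30.5^2/4) - 3*13
     = 0.076923 * 565.946 - 39
     = 4.534295.
Step 4: Ties present; correction factor C = 1 - 6/(12^3 - 12) = 0.996503. Corrected H = 4.534295 / 0.996503 = 4.550205.
Step 5: Under H0, H ~ chi^2(2); p-value = 0.102786.
Step 6: alpha = 0.1. fail to reject H0.

H = 4.5502, df = 2, p = 0.102786, fail to reject H0.


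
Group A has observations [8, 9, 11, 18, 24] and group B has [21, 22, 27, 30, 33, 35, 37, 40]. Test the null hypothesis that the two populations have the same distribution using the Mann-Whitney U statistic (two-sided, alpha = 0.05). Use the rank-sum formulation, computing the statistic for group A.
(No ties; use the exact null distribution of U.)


Step 1: Combine and sort all 13 observations; assign midranks.
sorted (value, group): (8,X), (9,X), (11,X), (18,X), (21,Y), (22,Y), (24,X), (27,Y), (30,Y), (33,Y), (35,Y), (37,Y), (40,Y)
ranks: 8->1, 9->2, 11->3, 18->4, 21->5, 22->6, 24->7, 27->8, 30->9, 33->10, 35->11, 37->12, 40->13
Step 2: Rank sum for X: R1 = 1 + 2 + 3 + 4 + 7 = 17.
Step 3: U_X = R1 - n1(n1+1)/2 = 17 - 5*6/2 = 17 - 15 = 2.
       U_Y = n1*n2 - U_X = 40 - 2 = 38.
Step 4: No ties, so the exact null distribution of U (based on enumerating the C(13,5) = 1287 equally likely rank assignments) gives the two-sided p-value.
Step 5: p-value = 0.006216; compare to alpha = 0.05. reject H0.

U_X = 2, p = 0.006216, reject H0 at alpha = 0.05.


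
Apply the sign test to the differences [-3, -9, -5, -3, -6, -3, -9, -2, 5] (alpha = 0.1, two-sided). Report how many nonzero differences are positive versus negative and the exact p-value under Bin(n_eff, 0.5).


Step 1: Discard zero differences. Original n = 9; n_eff = number of nonzero differences = 9.
Nonzero differences (with sign): -3, -9, -5, -3, -6, -3, -9, -2, +5
Step 2: Count signs: positive = 1, negative = 8.
Step 3: Under H0: P(positive) = 0.5, so the number of positives S ~ Bin(9, 0.5).
Step 4: Two-sided exact p-value = sum of Bin(9,0.5) probabilities at or below the observed probability = 0.039062.
Step 5: alpha = 0.1. reject H0.

n_eff = 9, pos = 1, neg = 8, p = 0.039062, reject H0.


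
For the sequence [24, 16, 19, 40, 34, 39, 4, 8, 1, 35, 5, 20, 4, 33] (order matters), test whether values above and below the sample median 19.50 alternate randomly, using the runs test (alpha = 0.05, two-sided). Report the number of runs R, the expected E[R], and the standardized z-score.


Step 1: Compute median = 19.50; label A = above, B = below.
Labels in order: ABBAAABBBABABA  (n_A = 7, n_B = 7)
Step 2: Count runs R = 9.
Step 3: Under H0 (random ordering), E[R] = 2*n_A*n_B/(n_A+n_B) + 1 = 2*7*7/14 + 1 = 8.0000.
        Var[R] = 2*n_A*n_B*(2*n_A*n_B - n_A - n_B) / ((n_A+n_B)^2 * (n_A+n_B-1)) = 8232/2548 = 3.2308.
        SD[R] = 1.7974.
Step 4: Continuity-corrected z = (R - 0.5 - E[R]) / SD[R] = (9 - 0.5 - 8.0000) / 1.7974 = 0.2782.
Step 5: Two-sided p-value via normal approximation = 2*(1 - Phi(|z|)) = 0.780879.
Step 6: alpha = 0.05. fail to reject H0.

R = 9, z = 0.2782, p = 0.780879, fail to reject H0.


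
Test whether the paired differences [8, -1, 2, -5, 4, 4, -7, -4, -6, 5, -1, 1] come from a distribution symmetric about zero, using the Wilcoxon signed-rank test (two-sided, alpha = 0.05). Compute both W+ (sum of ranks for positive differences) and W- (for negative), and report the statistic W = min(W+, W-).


Step 1: Drop any zero differences (none here) and take |d_i|.
|d| = [8, 1, 2, 5, 4, 4, 7, 4, 6, 5, 1, 1]
Step 2: Midrank |d_i| (ties get averaged ranks).
ranks: |8|->12, |1|->2, |2|->4, |5|->8.5, |4|->6, |4|->6, |7|->11, |4|->6, |6|->10, |5|->8.5, |1|->2, |1|->2
Step 3: Attach original signs; sum ranks with positive sign and with negative sign.
W+ = 12 + 4 + 6 + 6 + 8.5 + 2 = 38.5
W- = 2 + 8.5 + 11 + 6 + 10 + 2 = 39.5
(Check: W+ + W- = 78 should equal n(n+1)/2 = 78.)
Step 4: Test statistic W = min(W+, W-) = 38.5.
Step 5: Ties in |d|, so use the tie-corrected normal approximation.
        E[W] = n(n+1)/4 = 12*13/4 = 39.
        Tie groups: |d|=1 (t=3), |d|=4 (t=3), |d|=5 (t=2); sum(t^3 - t) = 54.
        Var[W] = n(n+1)(2n+1)/24 - sum(t^3-t)/48 = 3900/24 - 54/48 = 161.375.
        z = (W - E[W]) / sqrt(Var[W]) = (38.5 - 39) / 12.7033 = -0.0394.
        Two-sided p = 2*Phi(z) = 0.968604.
Step 6: alpha = 0.05. fail to reject H0.

W+ = 38.5, W- = 39.5, W = min = 38.5, p = 0.968604, fail to reject H0.


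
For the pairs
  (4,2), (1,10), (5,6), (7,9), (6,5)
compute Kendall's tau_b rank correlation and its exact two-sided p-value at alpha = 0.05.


Step 1: Enumerate the 10 unordered pairs (i,j) with i<j and classify each by sign(x_j-x_i) * sign(y_j-y_i).
  (1,2):dx=-3,dy=+8->D; (1,3):dx=+1,dy=+4->C; (1,4):dx=+3,dy=+7->C; (1,5):dx=+2,dy=+3->C
  (2,3):dx=+4,dy=-4->D; (2,4):dx=+6,dy=-1->D; (2,5):dx=+5,dy=-5->D; (3,4):dx=+2,dy=+3->C
  (3,5):dx=+1,dy=-1->D; (4,5):dx=-1,dy=-4->C
Step 2: C = 5, D = 5, total pairs = 10.
Step 3: tau = (C - D)/(n(n-1)/2) = (5 - 5)/10 = 0.000000.
Step 4: Exact two-sided p-value (enumerate n! = 120 permutations of y under H0): p = 1.000000.
Step 5: alpha = 0.05. fail to reject H0.

tau_b = 0.0000 (C=5, D=5), p = 1.000000, fail to reject H0.


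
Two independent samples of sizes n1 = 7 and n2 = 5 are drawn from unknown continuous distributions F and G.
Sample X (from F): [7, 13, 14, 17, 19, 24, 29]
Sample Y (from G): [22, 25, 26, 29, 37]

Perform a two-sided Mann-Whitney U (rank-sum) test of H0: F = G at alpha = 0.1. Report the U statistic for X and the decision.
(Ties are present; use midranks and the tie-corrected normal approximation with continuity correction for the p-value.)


Step 1: Combine and sort all 12 observations; assign midranks.
sorted (value, group): (7,X), (13,X), (14,X), (17,X), (19,X), (22,Y), (24,X), (25,Y), (26,Y), (29,X), (29,Y), (37,Y)
ranks: 7->1, 13->2, 14->3, 17->4, 19->5, 22->6, 24->7, 25->8, 26->9, 29->10.5, 29->10.5, 37->12
Step 2: Rank sum for X: R1 = 1 + 2 + 3 + 4 + 5 + 7 + 10.5 = 32.5.
Step 3: U_X = R1 - n1(n1+1)/2 = 32.5 - 7*8/2 = 32.5 - 28 = 4.5.
       U_Y = n1*n2 - U_X = 35 - 4.5 = 30.5.
Step 4: Ties are present, so use the tie-corrected normal approximation (with continuity correction) for the p-value.
Step 5: p-value = 0.041997; compare to alpha = 0.1. reject H0.

U_X = 4.5, p = 0.041997, reject H0 at alpha = 0.1.


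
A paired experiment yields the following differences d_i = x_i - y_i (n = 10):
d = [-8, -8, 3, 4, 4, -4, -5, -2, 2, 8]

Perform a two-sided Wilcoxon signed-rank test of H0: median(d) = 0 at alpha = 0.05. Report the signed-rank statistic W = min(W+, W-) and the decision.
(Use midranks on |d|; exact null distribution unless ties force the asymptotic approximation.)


Step 1: Drop any zero differences (none here) and take |d_i|.
|d| = [8, 8, 3, 4, 4, 4, 5, 2, 2, 8]
Step 2: Midrank |d_i| (ties get averaged ranks).
ranks: |8|->9, |8|->9, |3|->3, |4|->5, |4|->5, |4|->5, |5|->7, |2|->1.5, |2|->1.5, |8|->9
Step 3: Attach original signs; sum ranks with positive sign and with negative sign.
W+ = 3 + 5 + 5 + 1.5 + 9 = 23.5
W- = 9 + 9 + 5 + 7 + 1.5 = 31.5
(Check: W+ + W- = 55 should equal n(n+1)/2 = 55.)
Step 4: Test statistic W = min(W+, W-) = 23.5.
Step 5: Ties in |d|, so use the tie-corrected normal approximation.
        E[W] = n(n+1)/4 = 10*11/4 = 27.5.
        Tie groups: |d|=2 (t=2), |d|=4 (t=3), |d|=8 (t=3); sum(t^3 - t) = 54.
        Var[W] = n(n+1)(2n+1)/24 - sum(t^3-t)/48 = 2310/24 - 54/48 = 95.125.
        z = (W - E[W]) / sqrt(Var[W]) = (23.5 - 27.5) / 9.7532 = -0.4101.
        Two-sided p = 2*Phi(z) = 0.681717.
Step 6: alpha = 0.05. fail to reject H0.

W+ = 23.5, W- = 31.5, W = min = 23.5, p = 0.681717, fail to reject H0.


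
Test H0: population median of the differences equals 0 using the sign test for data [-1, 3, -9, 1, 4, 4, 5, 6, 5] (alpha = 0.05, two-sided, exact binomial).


Step 1: Discard zero differences. Original n = 9; n_eff = number of nonzero differences = 9.
Nonzero differences (with sign): -1, +3, -9, +1, +4, +4, +5, +6, +5
Step 2: Count signs: positive = 7, negative = 2.
Step 3: Under H0: P(positive) = 0.5, so the number of positives S ~ Bin(9, 0.5).
Step 4: Two-sided exact p-value = sum of Bin(9,0.5) probabilities at or below the observed probability = 0.179688.
Step 5: alpha = 0.05. fail to reject H0.

n_eff = 9, pos = 7, neg = 2, p = 0.179688, fail to reject H0.


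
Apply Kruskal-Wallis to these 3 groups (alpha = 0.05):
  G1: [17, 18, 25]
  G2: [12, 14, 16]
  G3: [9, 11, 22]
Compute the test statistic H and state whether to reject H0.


Step 1: Combine all N = 9 observations and assign midranks.
sorted (value, group, rank): (9,G3,1), (11,G3,2), (12,G2,3), (14,G2,4), (16,G2,5), (17,G1,6), (18,G1,7), (22,G3,8), (25,G1,9)
Step 2: Sum ranks within each group.
R_1 = 22 (n_1 = 3)
R_2 = 12 (n_2 = 3)
R_3 = 11 (n_3 = 3)
Step 3: H = 12/(N(N+1)) * sum(R_i^2/n_i) - 3(N+1)
     = 12/(9*10) * (22^2/3 + 12^2/3 + 11^2/3) - 3*10
     = 0.133333 * 249.667 - 30
     = 3.288889.
Step 4: No ties, so H is used without correction.
Step 5: Under H0, H ~ chi^2(2); p-value = 0.193120.
Step 6: alpha = 0.05. fail to reject H0.

H = 3.2889, df = 2, p = 0.193120, fail to reject H0.


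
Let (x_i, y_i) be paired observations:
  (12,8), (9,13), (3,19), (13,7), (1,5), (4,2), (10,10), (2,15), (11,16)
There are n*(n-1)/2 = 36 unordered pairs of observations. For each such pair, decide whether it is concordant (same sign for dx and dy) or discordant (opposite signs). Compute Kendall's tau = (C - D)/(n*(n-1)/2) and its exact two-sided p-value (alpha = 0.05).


Step 1: Enumerate the 36 unordered pairs (i,j) with i<j and classify each by sign(x_j-x_i) * sign(y_j-y_i).
  (1,2):dx=-3,dy=+5->D; (1,3):dx=-9,dy=+11->D; (1,4):dx=+1,dy=-1->D; (1,5):dx=-11,dy=-3->C
  (1,6):dx=-8,dy=-6->C; (1,7):dx=-2,dy=+2->D; (1,8):dx=-10,dy=+7->D; (1,9):dx=-1,dy=+8->D
  (2,3):dx=-6,dy=+6->D; (2,4):dx=+4,dy=-6->D; (2,5):dx=-8,dy=-8->C; (2,6):dx=-5,dy=-11->C
  (2,7):dx=+1,dy=-3->D; (2,8):dx=-7,dy=+2->D; (2,9):dx=+2,dy=+3->C; (3,4):dx=+10,dy=-12->D
  (3,5):dx=-2,dy=-14->C; (3,6):dx=+1,dy=-17->D; (3,7):dx=+7,dy=-9->D; (3,8):dx=-1,dy=-4->C
  (3,9):dx=+8,dy=-3->D; (4,5):dx=-12,dy=-2->C; (4,6):dx=-9,dy=-5->C; (4,7):dx=-3,dy=+3->D
  (4,8):dx=-11,dy=+8->D; (4,9):dx=-2,dy=+9->D; (5,6):dx=+3,dy=-3->D; (5,7):dx=+9,dy=+5->C
  (5,8):dx=+1,dy=+10->C; (5,9):dx=+10,dy=+11->C; (6,7):dx=+6,dy=+8->C; (6,8):dx=-2,dy=+13->D
  (6,9):dx=+7,dy=+14->C; (7,8):dx=-8,dy=+5->D; (7,9):dx=+1,dy=+6->C; (8,9):dx=+9,dy=+1->C
Step 2: C = 16, D = 20, total pairs = 36.
Step 3: tau = (C - D)/(n(n-1)/2) = (16 - 20)/36 = -0.111111.
Step 4: Exact two-sided p-value (enumerate n! = 362880 permutations of y under H0): p = 0.761414.
Step 5: alpha = 0.05. fail to reject H0.

tau_b = -0.1111 (C=16, D=20), p = 0.761414, fail to reject H0.


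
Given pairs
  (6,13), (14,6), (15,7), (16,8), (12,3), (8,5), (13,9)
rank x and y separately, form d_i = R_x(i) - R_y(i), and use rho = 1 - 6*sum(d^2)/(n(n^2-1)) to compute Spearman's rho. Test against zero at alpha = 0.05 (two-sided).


Step 1: Rank x and y separately (midranks; no ties here).
rank(x): 6->1, 14->5, 15->6, 16->7, 12->3, 8->2, 13->4
rank(y): 13->7, 6->3, 7->4, 8->5, 3->1, 5->2, 9->6
Step 2: d_i = R_x(i) - R_y(i); compute d_i^2.
  (1-7)^2=36, (5-3)^2=4, (6-4)^2=4, (7-5)^2=4, (3-1)^2=4, (2-2)^2=0, (4-6)^2=4
sum(d^2) = 56.
Step 3: rho = 1 - 6*56 / (7*(7^2 - 1)) = 1 - 336/336 = 0.000000.
Step 4: Under H0, t = rho * sqrt((n-2)/(1-rho^2)) = 0.0000 ~ t(5).
Step 5: Two-sided p-value from the t-distribution with 5 df = 1.000000.
Step 6: alpha = 0.05. fail to reject H0.

rho = 0.0000, p = 1.000000, fail to reject H0 at alpha = 0.05.


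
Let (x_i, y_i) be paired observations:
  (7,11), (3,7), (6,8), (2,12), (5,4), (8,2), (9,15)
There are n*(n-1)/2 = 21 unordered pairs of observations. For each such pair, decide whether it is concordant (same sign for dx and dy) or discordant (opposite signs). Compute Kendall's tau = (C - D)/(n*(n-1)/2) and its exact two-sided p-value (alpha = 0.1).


Step 1: Enumerate the 21 unordered pairs (i,j) with i<j and classify each by sign(x_j-x_i) * sign(y_j-y_i).
  (1,2):dx=-4,dy=-4->C; (1,3):dx=-1,dy=-3->C; (1,4):dx=-5,dy=+1->D; (1,5):dx=-2,dy=-7->C
  (1,6):dx=+1,dy=-9->D; (1,7):dx=+2,dy=+4->C; (2,3):dx=+3,dy=+1->C; (2,4):dx=-1,dy=+5->D
  (2,5):dx=+2,dy=-3->D; (2,6):dx=+5,dy=-5->D; (2,7):dx=+6,dy=+8->C; (3,4):dx=-4,dy=+4->D
  (3,5):dx=-1,dy=-4->C; (3,6):dx=+2,dy=-6->D; (3,7):dx=+3,dy=+7->C; (4,5):dx=+3,dy=-8->D
  (4,6):dx=+6,dy=-10->D; (4,7):dx=+7,dy=+3->C; (5,6):dx=+3,dy=-2->D; (5,7):dx=+4,dy=+11->C
  (6,7):dx=+1,dy=+13->C
Step 2: C = 11, D = 10, total pairs = 21.
Step 3: tau = (C - D)/(n(n-1)/2) = (11 - 10)/21 = 0.047619.
Step 4: Exact two-sided p-value (enumerate n! = 5040 permutations of y under H0): p = 1.000000.
Step 5: alpha = 0.1. fail to reject H0.

tau_b = 0.0476 (C=11, D=10), p = 1.000000, fail to reject H0.


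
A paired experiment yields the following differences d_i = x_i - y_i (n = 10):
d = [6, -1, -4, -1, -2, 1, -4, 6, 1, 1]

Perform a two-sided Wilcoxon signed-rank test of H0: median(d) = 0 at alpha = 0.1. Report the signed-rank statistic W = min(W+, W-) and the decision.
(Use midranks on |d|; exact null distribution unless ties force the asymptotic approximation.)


Step 1: Drop any zero differences (none here) and take |d_i|.
|d| = [6, 1, 4, 1, 2, 1, 4, 6, 1, 1]
Step 2: Midrank |d_i| (ties get averaged ranks).
ranks: |6|->9.5, |1|->3, |4|->7.5, |1|->3, |2|->6, |1|->3, |4|->7.5, |6|->9.5, |1|->3, |1|->3
Step 3: Attach original signs; sum ranks with positive sign and with negative sign.
W+ = 9.5 + 3 + 9.5 + 3 + 3 = 28
W- = 3 + 7.5 + 3 + 6 + 7.5 = 27
(Check: W+ + W- = 55 should equal n(n+1)/2 = 55.)
Step 4: Test statistic W = min(W+, W-) = 27.
Step 5: Ties in |d|, so use the tie-corrected normal approximation.
        E[W] = n(n+1)/4 = 10*11/4 = 27.5.
        Tie groups: |d|=1 (t=5), |d|=4 (t=2), |d|=6 (t=2); sum(t^3 - t) = 132.
        Var[W] = n(n+1)(2n+1)/24 - sum(t^3-t)/48 = 2310/24 - 132/48 = 93.5.
        z = (W - E[W]) / sqrt(Var[W]) = (27 - 27.5) / 9.6695 = -0.0517.
        Two-sided p = 2*Phi(z) = 0.958761.
Step 6: alpha = 0.1. fail to reject H0.

W+ = 28, W- = 27, W = min = 27, p = 0.958761, fail to reject H0.


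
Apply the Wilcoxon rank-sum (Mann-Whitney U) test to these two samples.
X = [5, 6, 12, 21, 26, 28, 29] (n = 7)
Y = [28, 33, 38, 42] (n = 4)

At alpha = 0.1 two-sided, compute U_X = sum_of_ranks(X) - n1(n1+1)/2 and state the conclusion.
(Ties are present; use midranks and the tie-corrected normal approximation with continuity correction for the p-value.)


Step 1: Combine and sort all 11 observations; assign midranks.
sorted (value, group): (5,X), (6,X), (12,X), (21,X), (26,X), (28,X), (28,Y), (29,X), (33,Y), (38,Y), (42,Y)
ranks: 5->1, 6->2, 12->3, 21->4, 26->5, 28->6.5, 28->6.5, 29->8, 33->9, 38->10, 42->11
Step 2: Rank sum for X: R1 = 1 + 2 + 3 + 4 + 5 + 6.5 + 8 = 29.5.
Step 3: U_X = R1 - n1(n1+1)/2 = 29.5 - 7*8/2 = 29.5 - 28 = 1.5.
       U_Y = n1*n2 - U_X = 28 - 1.5 = 26.5.
Step 4: Ties are present, so use the tie-corrected normal approximation (with continuity correction) for the p-value.
Step 5: p-value = 0.023029; compare to alpha = 0.1. reject H0.

U_X = 1.5, p = 0.023029, reject H0 at alpha = 0.1.


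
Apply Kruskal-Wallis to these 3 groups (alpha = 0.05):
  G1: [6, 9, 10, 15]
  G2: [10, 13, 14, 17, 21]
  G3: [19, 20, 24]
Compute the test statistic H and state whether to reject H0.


Step 1: Combine all N = 12 observations and assign midranks.
sorted (value, group, rank): (6,G1,1), (9,G1,2), (10,G1,3.5), (10,G2,3.5), (13,G2,5), (14,G2,6), (15,G1,7), (17,G2,8), (19,G3,9), (20,G3,10), (21,G2,11), (24,G3,12)
Step 2: Sum ranks within each group.
R_1 = 13.5 (n_1 = 4)
R_2 = 33.5 (n_2 = 5)
R_3 = 31 (n_3 = 3)
Step 3: H = 12/(N(N+1)) * sum(R_i^2/n_i) - 3(N+1)
     = 12/(12*13) * (13.5^2/4 + 33.5^2/5 + 31^2/3) - 3*13
     = 0.076923 * 590.346 - 39
     = 6.411218.
Step 4: Ties present; correction factor C = 1 - 6/(12^3 - 12) = 0.996503. Corrected H = 6.411218 / 0.996503 = 6.433713.
Step 5: Under H0, H ~ chi^2(2); p-value = 0.040081.
Step 6: alpha = 0.05. reject H0.

H = 6.4337, df = 2, p = 0.040081, reject H0.


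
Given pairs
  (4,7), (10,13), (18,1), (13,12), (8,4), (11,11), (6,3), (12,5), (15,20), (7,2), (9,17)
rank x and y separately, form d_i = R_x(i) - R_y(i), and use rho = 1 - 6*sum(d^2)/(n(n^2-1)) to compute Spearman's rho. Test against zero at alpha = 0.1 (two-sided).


Step 1: Rank x and y separately (midranks; no ties here).
rank(x): 4->1, 10->6, 18->11, 13->9, 8->4, 11->7, 6->2, 12->8, 15->10, 7->3, 9->5
rank(y): 7->6, 13->9, 1->1, 12->8, 4->4, 11->7, 3->3, 5->5, 20->11, 2->2, 17->10
Step 2: d_i = R_x(i) - R_y(i); compute d_i^2.
  (1-6)^2=25, (6-9)^2=9, (11-1)^2=100, (9-8)^2=1, (4-4)^2=0, (7-7)^2=0, (2-3)^2=1, (8-5)^2=9, (10-11)^2=1, (3-2)^2=1, (5-10)^2=25
sum(d^2) = 172.
Step 3: rho = 1 - 6*172 / (11*(11^2 - 1)) = 1 - 1032/1320 = 0.218182.
Step 4: Under H0, t = rho * sqrt((n-2)/(1-rho^2)) = 0.6707 ~ t(9).
Step 5: Two-sided p-value from the t-distribution with 9 df = 0.519248.
Step 6: alpha = 0.1. fail to reject H0.

rho = 0.2182, p = 0.519248, fail to reject H0 at alpha = 0.1.


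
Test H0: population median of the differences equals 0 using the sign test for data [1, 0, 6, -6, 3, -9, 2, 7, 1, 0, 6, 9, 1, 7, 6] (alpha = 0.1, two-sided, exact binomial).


Step 1: Discard zero differences. Original n = 15; n_eff = number of nonzero differences = 13.
Nonzero differences (with sign): +1, +6, -6, +3, -9, +2, +7, +1, +6, +9, +1, +7, +6
Step 2: Count signs: positive = 11, negative = 2.
Step 3: Under H0: P(positive) = 0.5, so the number of positives S ~ Bin(13, 0.5).
Step 4: Two-sided exact p-value = sum of Bin(13,0.5) probabilities at or below the observed probability = 0.022461.
Step 5: alpha = 0.1. reject H0.

n_eff = 13, pos = 11, neg = 2, p = 0.022461, reject H0.


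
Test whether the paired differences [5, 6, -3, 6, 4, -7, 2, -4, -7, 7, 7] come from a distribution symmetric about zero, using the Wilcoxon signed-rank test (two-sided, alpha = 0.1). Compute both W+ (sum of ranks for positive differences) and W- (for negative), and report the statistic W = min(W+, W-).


Step 1: Drop any zero differences (none here) and take |d_i|.
|d| = [5, 6, 3, 6, 4, 7, 2, 4, 7, 7, 7]
Step 2: Midrank |d_i| (ties get averaged ranks).
ranks: |5|->5, |6|->6.5, |3|->2, |6|->6.5, |4|->3.5, |7|->9.5, |2|->1, |4|->3.5, |7|->9.5, |7|->9.5, |7|->9.5
Step 3: Attach original signs; sum ranks with positive sign and with negative sign.
W+ = 5 + 6.5 + 6.5 + 3.5 + 1 + 9.5 + 9.5 = 41.5
W- = 2 + 9.5 + 3.5 + 9.5 = 24.5
(Check: W+ + W- = 66 should equal n(n+1)/2 = 66.)
Step 4: Test statistic W = min(W+, W-) = 24.5.
Step 5: Ties in |d|, so use the tie-corrected normal approximation.
        E[W] = n(n+1)/4 = 11*12/4 = 33.
        Tie groups: |d|=4 (t=2), |d|=6 (t=2), |d|=7 (t=4); sum(t^3 - t) = 72.
        Var[W] = n(n+1)(2n+1)/24 - sum(t^3-t)/48 = 3036/24 - 72/48 = 125.
        z = (W - E[W]) / sqrt(Var[W]) = (24.5 - 33) / 11.1803 = -0.7603.
        Two-sided p = 2*Phi(z) = 0.447097.
Step 6: alpha = 0.1. fail to reject H0.

W+ = 41.5, W- = 24.5, W = min = 24.5, p = 0.447097, fail to reject H0.


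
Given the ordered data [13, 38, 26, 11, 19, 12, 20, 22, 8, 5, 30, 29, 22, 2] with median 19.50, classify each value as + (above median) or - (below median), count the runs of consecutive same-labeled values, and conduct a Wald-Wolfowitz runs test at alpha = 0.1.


Step 1: Compute median = 19.50; label A = above, B = below.
Labels in order: BAABBBAABBAAAB  (n_A = 7, n_B = 7)
Step 2: Count runs R = 7.
Step 3: Under H0 (random ordering), E[R] = 2*n_A*n_B/(n_A+n_B) + 1 = 2*7*7/14 + 1 = 8.0000.
        Var[R] = 2*n_A*n_B*(2*n_A*n_B - n_A - n_B) / ((n_A+n_B)^2 * (n_A+n_B-1)) = 8232/2548 = 3.2308.
        SD[R] = 1.7974.
Step 4: Continuity-corrected z = (R + 0.5 - E[R]) / SD[R] = (7 + 0.5 - 8.0000) / 1.7974 = -0.2782.
Step 5: Two-sided p-value via normal approximation = 2*(1 - Phi(|z|)) = 0.780879.
Step 6: alpha = 0.1. fail to reject H0.

R = 7, z = -0.2782, p = 0.780879, fail to reject H0.


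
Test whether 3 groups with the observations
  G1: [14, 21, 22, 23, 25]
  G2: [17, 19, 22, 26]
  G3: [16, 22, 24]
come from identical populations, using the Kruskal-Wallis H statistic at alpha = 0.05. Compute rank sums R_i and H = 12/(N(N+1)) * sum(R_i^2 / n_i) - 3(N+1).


Step 1: Combine all N = 12 observations and assign midranks.
sorted (value, group, rank): (14,G1,1), (16,G3,2), (17,G2,3), (19,G2,4), (21,G1,5), (22,G1,7), (22,G2,7), (22,G3,7), (23,G1,9), (24,G3,10), (25,G1,11), (26,G2,12)
Step 2: Sum ranks within each group.
R_1 = 33 (n_1 = 5)
R_2 = 26 (n_2 = 4)
R_3 = 19 (n_3 = 3)
Step 3: H = 12/(N(N+1)) * sum(R_i^2/n_i) - 3(N+1)
     = 12/(12*13) * (33^2/5 + 26^2/4 + 19^2/3) - 3*13
     = 0.076923 * 507.133 - 39
     = 0.010256.
Step 4: Ties present; correction factor C = 1 - 24/(12^3 - 12) = 0.986014. Corrected H = 0.010256 / 0.986014 = 0.010402.
Step 5: Under H0, H ~ chi^2(2); p-value = 0.994813.
Step 6: alpha = 0.05. fail to reject H0.

H = 0.0104, df = 2, p = 0.994813, fail to reject H0.


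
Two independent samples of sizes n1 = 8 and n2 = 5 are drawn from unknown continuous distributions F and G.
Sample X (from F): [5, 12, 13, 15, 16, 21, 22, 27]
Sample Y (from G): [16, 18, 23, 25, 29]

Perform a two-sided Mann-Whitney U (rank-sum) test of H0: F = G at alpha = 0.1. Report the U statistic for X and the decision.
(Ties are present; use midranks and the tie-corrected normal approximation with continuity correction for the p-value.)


Step 1: Combine and sort all 13 observations; assign midranks.
sorted (value, group): (5,X), (12,X), (13,X), (15,X), (16,X), (16,Y), (18,Y), (21,X), (22,X), (23,Y), (25,Y), (27,X), (29,Y)
ranks: 5->1, 12->2, 13->3, 15->4, 16->5.5, 16->5.5, 18->7, 21->8, 22->9, 23->10, 25->11, 27->12, 29->13
Step 2: Rank sum for X: R1 = 1 + 2 + 3 + 4 + 5.5 + 8 + 9 + 12 = 44.5.
Step 3: U_X = R1 - n1(n1+1)/2 = 44.5 - 8*9/2 = 44.5 - 36 = 8.5.
       U_Y = n1*n2 - U_X = 40 - 8.5 = 31.5.
Step 4: Ties are present, so use the tie-corrected normal approximation (with continuity correction) for the p-value.
Step 5: p-value = 0.106864; compare to alpha = 0.1. fail to reject H0.

U_X = 8.5, p = 0.106864, fail to reject H0 at alpha = 0.1.


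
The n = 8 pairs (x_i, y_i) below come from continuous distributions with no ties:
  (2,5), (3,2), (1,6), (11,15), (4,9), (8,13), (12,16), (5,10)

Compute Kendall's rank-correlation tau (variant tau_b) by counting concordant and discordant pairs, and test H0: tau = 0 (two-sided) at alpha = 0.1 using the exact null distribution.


Step 1: Enumerate the 28 unordered pairs (i,j) with i<j and classify each by sign(x_j-x_i) * sign(y_j-y_i).
  (1,2):dx=+1,dy=-3->D; (1,3):dx=-1,dy=+1->D; (1,4):dx=+9,dy=+10->C; (1,5):dx=+2,dy=+4->C
  (1,6):dx=+6,dy=+8->C; (1,7):dx=+10,dy=+11->C; (1,8):dx=+3,dy=+5->C; (2,3):dx=-2,dy=+4->D
  (2,4):dx=+8,dy=+13->C; (2,5):dx=+1,dy=+7->C; (2,6):dx=+5,dy=+11->C; (2,7):dx=+9,dy=+14->C
  (2,8):dx=+2,dy=+8->C; (3,4):dx=+10,dy=+9->C; (3,5):dx=+3,dy=+3->C; (3,6):dx=+7,dy=+7->C
  (3,7):dx=+11,dy=+10->C; (3,8):dx=+4,dy=+4->C; (4,5):dx=-7,dy=-6->C; (4,6):dx=-3,dy=-2->C
  (4,7):dx=+1,dy=+1->C; (4,8):dx=-6,dy=-5->C; (5,6):dx=+4,dy=+4->C; (5,7):dx=+8,dy=+7->C
  (5,8):dx=+1,dy=+1->C; (6,7):dx=+4,dy=+3->C; (6,8):dx=-3,dy=-3->C; (7,8):dx=-7,dy=-6->C
Step 2: C = 25, D = 3, total pairs = 28.
Step 3: tau = (C - D)/(n(n-1)/2) = (25 - 3)/28 = 0.785714.
Step 4: Exact two-sided p-value (enumerate n! = 40320 permutations of y under H0): p = 0.005506.
Step 5: alpha = 0.1. reject H0.

tau_b = 0.7857 (C=25, D=3), p = 0.005506, reject H0.


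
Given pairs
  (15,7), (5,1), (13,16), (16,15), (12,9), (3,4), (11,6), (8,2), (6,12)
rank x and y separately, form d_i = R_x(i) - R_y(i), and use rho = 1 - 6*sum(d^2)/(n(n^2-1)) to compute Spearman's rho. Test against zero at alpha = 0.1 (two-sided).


Step 1: Rank x and y separately (midranks; no ties here).
rank(x): 15->8, 5->2, 13->7, 16->9, 12->6, 3->1, 11->5, 8->4, 6->3
rank(y): 7->5, 1->1, 16->9, 15->8, 9->6, 4->3, 6->4, 2->2, 12->7
Step 2: d_i = R_x(i) - R_y(i); compute d_i^2.
  (8-5)^2=9, (2-1)^2=1, (7-9)^2=4, (9-8)^2=1, (6-6)^2=0, (1-3)^2=4, (5-4)^2=1, (4-2)^2=4, (3-7)^2=16
sum(d^2) = 40.
Step 3: rho = 1 - 6*40 / (9*(9^2 - 1)) = 1 - 240/720 = 0.666667.
Step 4: Under H0, t = rho * sqrt((n-2)/(1-rho^2)) = 2.3664 ~ t(7).
Step 5: Two-sided p-value from the t-distribution with 7 df = 0.049867.
Step 6: alpha = 0.1. reject H0.

rho = 0.6667, p = 0.049867, reject H0 at alpha = 0.1.


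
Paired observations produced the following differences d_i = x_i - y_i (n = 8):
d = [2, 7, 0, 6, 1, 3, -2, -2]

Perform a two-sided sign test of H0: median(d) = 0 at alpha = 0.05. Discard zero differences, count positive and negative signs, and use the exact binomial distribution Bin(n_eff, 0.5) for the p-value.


Step 1: Discard zero differences. Original n = 8; n_eff = number of nonzero differences = 7.
Nonzero differences (with sign): +2, +7, +6, +1, +3, -2, -2
Step 2: Count signs: positive = 5, negative = 2.
Step 3: Under H0: P(positive) = 0.5, so the number of positives S ~ Bin(7, 0.5).
Step 4: Two-sided exact p-value = sum of Bin(7,0.5) probabilities at or below the observed probability = 0.453125.
Step 5: alpha = 0.05. fail to reject H0.

n_eff = 7, pos = 5, neg = 2, p = 0.453125, fail to reject H0.


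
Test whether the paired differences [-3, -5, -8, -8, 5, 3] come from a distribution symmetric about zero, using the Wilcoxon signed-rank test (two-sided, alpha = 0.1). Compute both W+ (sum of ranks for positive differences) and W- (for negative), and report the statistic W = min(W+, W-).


Step 1: Drop any zero differences (none here) and take |d_i|.
|d| = [3, 5, 8, 8, 5, 3]
Step 2: Midrank |d_i| (ties get averaged ranks).
ranks: |3|->1.5, |5|->3.5, |8|->5.5, |8|->5.5, |5|->3.5, |3|->1.5
Step 3: Attach original signs; sum ranks with positive sign and with negative sign.
W+ = 3.5 + 1.5 = 5
W- = 1.5 + 3.5 + 5.5 + 5.5 = 16
(Check: W+ + W- = 21 should equal n(n+1)/2 = 21.)
Step 4: Test statistic W = min(W+, W-) = 5.
Step 5: Ties in |d|, so use the tie-corrected normal approximation.
        E[W] = n(n+1)/4 = 6*7/4 = 10.5.
        Tie groups: |d|=3 (t=2), |d|=5 (t=2), |d|=8 (t=2); sum(t^3 - t) = 18.
        Var[W] = n(n+1)(2n+1)/24 - sum(t^3-t)/48 = 546/24 - 18/48 = 22.375.
        z = (W - E[W]) / sqrt(Var[W]) = (5 - 10.5) / 4.7302 = -1.1627.
        Two-sided p = 2*Phi(z) = 0.244937.
Step 6: alpha = 0.1. fail to reject H0.

W+ = 5, W- = 16, W = min = 5, p = 0.244937, fail to reject H0.


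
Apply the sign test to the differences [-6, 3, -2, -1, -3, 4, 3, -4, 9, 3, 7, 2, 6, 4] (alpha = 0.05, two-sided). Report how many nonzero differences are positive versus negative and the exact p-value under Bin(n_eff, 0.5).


Step 1: Discard zero differences. Original n = 14; n_eff = number of nonzero differences = 14.
Nonzero differences (with sign): -6, +3, -2, -1, -3, +4, +3, -4, +9, +3, +7, +2, +6, +4
Step 2: Count signs: positive = 9, negative = 5.
Step 3: Under H0: P(positive) = 0.5, so the number of positives S ~ Bin(14, 0.5).
Step 4: Two-sided exact p-value = sum of Bin(14,0.5) probabilities at or below the observed probability = 0.423950.
Step 5: alpha = 0.05. fail to reject H0.

n_eff = 14, pos = 9, neg = 5, p = 0.423950, fail to reject H0.


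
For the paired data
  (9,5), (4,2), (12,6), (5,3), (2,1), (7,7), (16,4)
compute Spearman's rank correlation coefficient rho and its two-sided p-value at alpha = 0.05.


Step 1: Rank x and y separately (midranks; no ties here).
rank(x): 9->5, 4->2, 12->6, 5->3, 2->1, 7->4, 16->7
rank(y): 5->5, 2->2, 6->6, 3->3, 1->1, 7->7, 4->4
Step 2: d_i = R_x(i) - R_y(i); compute d_i^2.
  (5-5)^2=0, (2-2)^2=0, (6-6)^2=0, (3-3)^2=0, (1-1)^2=0, (4-7)^2=9, (7-4)^2=9
sum(d^2) = 18.
Step 3: rho = 1 - 6*18 / (7*(7^2 - 1)) = 1 - 108/336 = 0.678571.
Step 4: Under H0, t = rho * sqrt((n-2)/(1-rho^2)) = 2.0657 ~ t(5).
Step 5: Two-sided p-value from the t-distribution with 5 df = 0.093750.
Step 6: alpha = 0.05. fail to reject H0.

rho = 0.6786, p = 0.093750, fail to reject H0 at alpha = 0.05.


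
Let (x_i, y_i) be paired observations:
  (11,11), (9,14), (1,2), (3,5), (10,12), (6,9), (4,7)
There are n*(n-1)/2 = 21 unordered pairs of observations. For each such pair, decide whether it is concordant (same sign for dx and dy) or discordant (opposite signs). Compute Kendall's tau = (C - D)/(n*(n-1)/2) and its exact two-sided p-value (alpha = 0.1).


Step 1: Enumerate the 21 unordered pairs (i,j) with i<j and classify each by sign(x_j-x_i) * sign(y_j-y_i).
  (1,2):dx=-2,dy=+3->D; (1,3):dx=-10,dy=-9->C; (1,4):dx=-8,dy=-6->C; (1,5):dx=-1,dy=+1->D
  (1,6):dx=-5,dy=-2->C; (1,7):dx=-7,dy=-4->C; (2,3):dx=-8,dy=-12->C; (2,4):dx=-6,dy=-9->C
  (2,5):dx=+1,dy=-2->D; (2,6):dx=-3,dy=-5->C; (2,7):dx=-5,dy=-7->C; (3,4):dx=+2,dy=+3->C
  (3,5):dx=+9,dy=+10->C; (3,6):dx=+5,dy=+7->C; (3,7):dx=+3,dy=+5->C; (4,5):dx=+7,dy=+7->C
  (4,6):dx=+3,dy=+4->C; (4,7):dx=+1,dy=+2->C; (5,6):dx=-4,dy=-3->C; (5,7):dx=-6,dy=-5->C
  (6,7):dx=-2,dy=-2->C
Step 2: C = 18, D = 3, total pairs = 21.
Step 3: tau = (C - D)/(n(n-1)/2) = (18 - 3)/21 = 0.714286.
Step 4: Exact two-sided p-value (enumerate n! = 5040 permutations of y under H0): p = 0.030159.
Step 5: alpha = 0.1. reject H0.

tau_b = 0.7143 (C=18, D=3), p = 0.030159, reject H0.


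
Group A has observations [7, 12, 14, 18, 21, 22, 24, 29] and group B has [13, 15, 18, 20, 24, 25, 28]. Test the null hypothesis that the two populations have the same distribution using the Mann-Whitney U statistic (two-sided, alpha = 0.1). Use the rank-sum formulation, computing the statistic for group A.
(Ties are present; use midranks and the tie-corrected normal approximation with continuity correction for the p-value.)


Step 1: Combine and sort all 15 observations; assign midranks.
sorted (value, group): (7,X), (12,X), (13,Y), (14,X), (15,Y), (18,X), (18,Y), (20,Y), (21,X), (22,X), (24,X), (24,Y), (25,Y), (28,Y), (29,X)
ranks: 7->1, 12->2, 13->3, 14->4, 15->5, 18->6.5, 18->6.5, 20->8, 21->9, 22->10, 24->11.5, 24->11.5, 25->13, 28->14, 29->15
Step 2: Rank sum for X: R1 = 1 + 2 + 4 + 6.5 + 9 + 10 + 11.5 + 15 = 59.
Step 3: U_X = R1 - n1(n1+1)/2 = 59 - 8*9/2 = 59 - 36 = 23.
       U_Y = n1*n2 - U_X = 56 - 23 = 33.
Step 4: Ties are present, so use the tie-corrected normal approximation (with continuity correction) for the p-value.
Step 5: p-value = 0.601875; compare to alpha = 0.1. fail to reject H0.

U_X = 23, p = 0.601875, fail to reject H0 at alpha = 0.1.


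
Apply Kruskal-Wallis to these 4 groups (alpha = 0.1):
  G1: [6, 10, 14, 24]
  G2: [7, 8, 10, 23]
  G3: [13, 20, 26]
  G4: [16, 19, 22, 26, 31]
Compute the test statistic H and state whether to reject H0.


Step 1: Combine all N = 16 observations and assign midranks.
sorted (value, group, rank): (6,G1,1), (7,G2,2), (8,G2,3), (10,G1,4.5), (10,G2,4.5), (13,G3,6), (14,G1,7), (16,G4,8), (19,G4,9), (20,G3,10), (22,G4,11), (23,G2,12), (24,G1,13), (26,G3,14.5), (26,G4,14.5), (31,G4,16)
Step 2: Sum ranks within each group.
R_1 = 25.5 (n_1 = 4)
R_2 = 21.5 (n_2 = 4)
R_3 = 30.5 (n_3 = 3)
R_4 = 58.5 (n_4 = 5)
Step 3: H = 12/(N(N+1)) * sum(R_i^2/n_i) - 3(N+1)
     = 12/(16*17) * (25.5^2/4 + 21.5^2/4 + 30.5^2/3 + 58.5^2/5) - 3*17
     = 0.044118 * 1272.66 - 51
     = 5.146691.
Step 4: Ties present; correction factor C = 1 - 12/(16^3 - 16) = 0.997059. Corrected H = 5.146691 / 0.997059 = 5.161873.
Step 5: Under H0, H ~ chi^2(3); p-value = 0.160321.
Step 6: alpha = 0.1. fail to reject H0.

H = 5.1619, df = 3, p = 0.160321, fail to reject H0.


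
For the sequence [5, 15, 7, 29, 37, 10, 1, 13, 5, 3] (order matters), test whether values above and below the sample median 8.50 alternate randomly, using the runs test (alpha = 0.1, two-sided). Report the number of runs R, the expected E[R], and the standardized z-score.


Step 1: Compute median = 8.50; label A = above, B = below.
Labels in order: BABAAABABB  (n_A = 5, n_B = 5)
Step 2: Count runs R = 7.
Step 3: Under H0 (random ordering), E[R] = 2*n_A*n_B/(n_A+n_B) + 1 = 2*5*5/10 + 1 = 6.0000.
        Var[R] = 2*n_A*n_B*(2*n_A*n_B - n_A - n_B) / ((n_A+n_B)^2 * (n_A+n_B-1)) = 2000/900 = 2.2222.
        SD[R] = 1.4907.
Step 4: Continuity-corrected z = (R - 0.5 - E[R]) / SD[R] = (7 - 0.5 - 6.0000) / 1.4907 = 0.3354.
Step 5: Two-sided p-value via normal approximation = 2*(1 - Phi(|z|)) = 0.737316.
Step 6: alpha = 0.1. fail to reject H0.

R = 7, z = 0.3354, p = 0.737316, fail to reject H0.


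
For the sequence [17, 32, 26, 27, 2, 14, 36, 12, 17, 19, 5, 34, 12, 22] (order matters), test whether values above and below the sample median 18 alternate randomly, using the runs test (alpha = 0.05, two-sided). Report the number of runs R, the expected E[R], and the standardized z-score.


Step 1: Compute median = 18; label A = above, B = below.
Labels in order: BAAABBABBABABA  (n_A = 7, n_B = 7)
Step 2: Count runs R = 10.
Step 3: Under H0 (random ordering), E[R] = 2*n_A*n_B/(n_A+n_B) + 1 = 2*7*7/14 + 1 = 8.0000.
        Var[R] = 2*n_A*n_B*(2*n_A*n_B - n_A - n_B) / ((n_A+n_B)^2 * (n_A+n_B-1)) = 8232/2548 = 3.2308.
        SD[R] = 1.7974.
Step 4: Continuity-corrected z = (R - 0.5 - E[R]) / SD[R] = (10 - 0.5 - 8.0000) / 1.7974 = 0.8345.
Step 5: Two-sided p-value via normal approximation = 2*(1 - Phi(|z|)) = 0.403986.
Step 6: alpha = 0.05. fail to reject H0.

R = 10, z = 0.8345, p = 0.403986, fail to reject H0.


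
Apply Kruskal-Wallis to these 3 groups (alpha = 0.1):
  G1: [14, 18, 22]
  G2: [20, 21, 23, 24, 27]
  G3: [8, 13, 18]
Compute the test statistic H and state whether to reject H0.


Step 1: Combine all N = 11 observations and assign midranks.
sorted (value, group, rank): (8,G3,1), (13,G3,2), (14,G1,3), (18,G1,4.5), (18,G3,4.5), (20,G2,6), (21,G2,7), (22,G1,8), (23,G2,9), (24,G2,10), (27,G2,11)
Step 2: Sum ranks within each group.
R_1 = 15.5 (n_1 = 3)
R_2 = 43 (n_2 = 5)
R_3 = 7.5 (n_3 = 3)
Step 3: H = 12/(N(N+1)) * sum(R_i^2/n_i) - 3(N+1)
     = 12/(11*12) * (15.5^2/3 + 43^2/5 + 7.5^2/3) - 3*12
     = 0.090909 * 468.633 - 36
     = 6.603030.
Step 4: Ties present; correction factor C = 1 - 6/(11^3 - 11) = 0.995455. Corrected H = 6.603030 / 0.995455 = 6.633181.
Step 5: Under H0, H ~ chi^2(2); p-value = 0.036276.
Step 6: alpha = 0.1. reject H0.

H = 6.6332, df = 2, p = 0.036276, reject H0.


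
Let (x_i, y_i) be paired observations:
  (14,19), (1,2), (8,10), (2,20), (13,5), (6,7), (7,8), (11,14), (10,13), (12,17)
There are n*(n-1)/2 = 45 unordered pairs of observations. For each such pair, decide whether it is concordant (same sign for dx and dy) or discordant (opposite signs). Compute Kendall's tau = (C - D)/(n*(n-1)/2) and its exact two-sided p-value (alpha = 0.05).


Step 1: Enumerate the 45 unordered pairs (i,j) with i<j and classify each by sign(x_j-x_i) * sign(y_j-y_i).
  (1,2):dx=-13,dy=-17->C; (1,3):dx=-6,dy=-9->C; (1,4):dx=-12,dy=+1->D; (1,5):dx=-1,dy=-14->C
  (1,6):dx=-8,dy=-12->C; (1,7):dx=-7,dy=-11->C; (1,8):dx=-3,dy=-5->C; (1,9):dx=-4,dy=-6->C
  (1,10):dx=-2,dy=-2->C; (2,3):dx=+7,dy=+8->C; (2,4):dx=+1,dy=+18->C; (2,5):dx=+12,dy=+3->C
  (2,6):dx=+5,dy=+5->C; (2,7):dx=+6,dy=+6->C; (2,8):dx=+10,dy=+12->C; (2,9):dx=+9,dy=+11->C
  (2,10):dx=+11,dy=+15->C; (3,4):dx=-6,dy=+10->D; (3,5):dx=+5,dy=-5->D; (3,6):dx=-2,dy=-3->C
  (3,7):dx=-1,dy=-2->C; (3,8):dx=+3,dy=+4->C; (3,9):dx=+2,dy=+3->C; (3,10):dx=+4,dy=+7->C
  (4,5):dx=+11,dy=-15->D; (4,6):dx=+4,dy=-13->D; (4,7):dx=+5,dy=-12->D; (4,8):dx=+9,dy=-6->D
  (4,9):dx=+8,dy=-7->D; (4,10):dx=+10,dy=-3->D; (5,6):dx=-7,dy=+2->D; (5,7):dx=-6,dy=+3->D
  (5,8):dx=-2,dy=+9->D; (5,9):dx=-3,dy=+8->D; (5,10):dx=-1,dy=+12->D; (6,7):dx=+1,dy=+1->C
  (6,8):dx=+5,dy=+7->C; (6,9):dx=+4,dy=+6->C; (6,10):dx=+6,dy=+10->C; (7,8):dx=+4,dy=+6->C
  (7,9):dx=+3,dy=+5->C; (7,10):dx=+5,dy=+9->C; (8,9):dx=-1,dy=-1->C; (8,10):dx=+1,dy=+3->C
  (9,10):dx=+2,dy=+4->C
Step 2: C = 31, D = 14, total pairs = 45.
Step 3: tau = (C - D)/(n(n-1)/2) = (31 - 14)/45 = 0.377778.
Step 4: Exact two-sided p-value (enumerate n! = 3628800 permutations of y under H0): p = 0.155742.
Step 5: alpha = 0.05. fail to reject H0.

tau_b = 0.3778 (C=31, D=14), p = 0.155742, fail to reject H0.


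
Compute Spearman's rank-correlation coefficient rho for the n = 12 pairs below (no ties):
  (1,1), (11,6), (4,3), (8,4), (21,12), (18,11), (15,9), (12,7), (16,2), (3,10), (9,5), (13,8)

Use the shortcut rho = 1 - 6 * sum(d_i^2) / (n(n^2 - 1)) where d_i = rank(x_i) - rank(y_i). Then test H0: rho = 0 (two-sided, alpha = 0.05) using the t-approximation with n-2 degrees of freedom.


Step 1: Rank x and y separately (midranks; no ties here).
rank(x): 1->1, 11->6, 4->3, 8->4, 21->12, 18->11, 15->9, 12->7, 16->10, 3->2, 9->5, 13->8
rank(y): 1->1, 6->6, 3->3, 4->4, 12->12, 11->11, 9->9, 7->7, 2->2, 10->10, 5->5, 8->8
Step 2: d_i = R_x(i) - R_y(i); compute d_i^2.
  (1-1)^2=0, (6-6)^2=0, (3-3)^2=0, (4-4)^2=0, (12-12)^2=0, (11-11)^2=0, (9-9)^2=0, (7-7)^2=0, (10-2)^2=64, (2-10)^2=64, (5-5)^2=0, (8-8)^2=0
sum(d^2) = 128.
Step 3: rho = 1 - 6*128 / (12*(12^2 - 1)) = 1 - 768/1716 = 0.552448.
Step 4: Under H0, t = rho * sqrt((n-2)/(1-rho^2)) = 2.0959 ~ t(10).
Step 5: Two-sided p-value from the t-distribution with 10 df = 0.062511.
Step 6: alpha = 0.05. fail to reject H0.

rho = 0.5524, p = 0.062511, fail to reject H0 at alpha = 0.05.


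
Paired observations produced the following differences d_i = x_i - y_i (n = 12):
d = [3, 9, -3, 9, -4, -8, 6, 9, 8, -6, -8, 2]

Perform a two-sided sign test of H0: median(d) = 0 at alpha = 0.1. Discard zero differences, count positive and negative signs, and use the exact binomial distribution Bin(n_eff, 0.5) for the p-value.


Step 1: Discard zero differences. Original n = 12; n_eff = number of nonzero differences = 12.
Nonzero differences (with sign): +3, +9, -3, +9, -4, -8, +6, +9, +8, -6, -8, +2
Step 2: Count signs: positive = 7, negative = 5.
Step 3: Under H0: P(positive) = 0.5, so the number of positives S ~ Bin(12, 0.5).
Step 4: Two-sided exact p-value = sum of Bin(12,0.5) probabilities at or below the observed probability = 0.774414.
Step 5: alpha = 0.1. fail to reject H0.

n_eff = 12, pos = 7, neg = 5, p = 0.774414, fail to reject H0.


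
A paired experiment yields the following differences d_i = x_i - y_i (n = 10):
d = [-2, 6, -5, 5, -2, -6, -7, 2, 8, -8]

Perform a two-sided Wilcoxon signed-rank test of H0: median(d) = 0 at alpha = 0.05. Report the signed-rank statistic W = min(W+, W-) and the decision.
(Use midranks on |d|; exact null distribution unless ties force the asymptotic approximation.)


Step 1: Drop any zero differences (none here) and take |d_i|.
|d| = [2, 6, 5, 5, 2, 6, 7, 2, 8, 8]
Step 2: Midrank |d_i| (ties get averaged ranks).
ranks: |2|->2, |6|->6.5, |5|->4.5, |5|->4.5, |2|->2, |6|->6.5, |7|->8, |2|->2, |8|->9.5, |8|->9.5
Step 3: Attach original signs; sum ranks with positive sign and with negative sign.
W+ = 6.5 + 4.5 + 2 + 9.5 = 22.5
W- = 2 + 4.5 + 2 + 6.5 + 8 + 9.5 = 32.5
(Check: W+ + W- = 55 should equal n(n+1)/2 = 55.)
Step 4: Test statistic W = min(W+, W-) = 22.5.
Step 5: Ties in |d|, so use the tie-corrected normal approximation.
        E[W] = n(n+1)/4 = 10*11/4 = 27.5.
        Tie groups: |d|=2 (t=3), |d|=5 (t=2), |d|=6 (t=2), |d|=8 (t=2); sum(t^3 - t) = 42.
        Var[W] = n(n+1)(2n+1)/24 - sum(t^3-t)/48 = 2310/24 - 42/48 = 95.375.
        z = (W - E[W]) / sqrt(Var[W]) = (22.5 - 27.5) / 9.7660 = -0.5120.
        Two-sided p = 2*Phi(z) = 0.608665.
Step 6: alpha = 0.05. fail to reject H0.

W+ = 22.5, W- = 32.5, W = min = 22.5, p = 0.608665, fail to reject H0.
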